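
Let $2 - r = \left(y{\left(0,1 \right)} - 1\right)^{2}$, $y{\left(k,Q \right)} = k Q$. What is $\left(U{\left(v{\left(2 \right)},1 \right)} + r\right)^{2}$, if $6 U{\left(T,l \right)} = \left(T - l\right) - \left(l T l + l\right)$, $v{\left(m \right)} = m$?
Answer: $\frac{4}{9} \approx 0.44444$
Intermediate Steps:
$y{\left(k,Q \right)} = Q k$
$r = 1$ ($r = 2 - \left(1 \cdot 0 - 1\right)^{2} = 2 - \left(0 - 1\right)^{2} = 2 - \left(-1\right)^{2} = 2 - 1 = 1$)
$U{\left(T,l \right)} = - \frac{l}{3} + \frac{T}{6} - \frac{T l^{2}}{6}$ ($U{\left(T,l \right)} = \frac{\left(T - l\right) - \left(l T l + l\right)}{6} = \frac{\left(T - l\right) - \left(T l l + l\right)}{6} = \frac{\left(T - l\right) - \left(T l^{2} + l\right)}{6} = \frac{\left(T - l\right) - \left(l + T l^{2}\right)}{6} = \frac{T - 2 l - T l^{2}}{6} = - \frac{l}{3} + \frac{T}{6} - \frac{T l^{2}}{6}$)
$\left(U{\left(v{\left(2 \right)},1 \right)} + r\right)^{2} = \left(\left(\left(- \frac{1}{3}\right) 1 + \frac{1}{6} \cdot 2 - \frac{1^{2}}{3}\right) + 1\right)^{2} = \left(\left(- \frac{1}{3} + \frac{1}{3} - \frac{1}{3} \cdot 1\right) + 1\right)^{2} = \left(\left(- \frac{1}{3} + \frac{1}{3} - \frac{1}{3}\right) + 1\right)^{2} = \left(- \frac{1}{3} + 1\right)^{2} = \left(\frac{2}{3}\right)^{2} = \frac{4}{9}$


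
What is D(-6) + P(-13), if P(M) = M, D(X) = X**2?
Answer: 23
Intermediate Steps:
D(-6) + P(-13) = (-6)**2 - 13 = 36 - 13 = 23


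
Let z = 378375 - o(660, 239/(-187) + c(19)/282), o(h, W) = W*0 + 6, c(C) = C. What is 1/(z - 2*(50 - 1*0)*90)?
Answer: 1/369369 ≈ 2.7073e-6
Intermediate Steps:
o(h, W) = 6 (o(h, W) = 0 + 6 = 6)
z = 378369 (z = 378375 - 1*6 = 378375 - 6 = 378369)
1/(z - 2*(50 - 1*0)*90) = 1/(378369 - 2*(50 - 1*0)*90) = 1/(378369 - 2*(50 + 0)*90) = 1/(378369 - 2*50*90) = 1/(378369 - 100*90) = 1/(378369 - 9000) = 1/369369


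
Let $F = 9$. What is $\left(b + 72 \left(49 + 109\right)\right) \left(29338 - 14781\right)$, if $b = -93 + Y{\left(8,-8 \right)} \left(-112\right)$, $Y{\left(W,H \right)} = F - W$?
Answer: $162616247$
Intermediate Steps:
$Y{\left(W,H \right)} = 9 - W$
$b = -205$ ($b = -93 + \left(9 - 8\right) \left(-112\right) = -93 + 1 \left(-112\right) = -93 - 112 = -205$)
$\left(b + 72 \left(49 + 109\right)\right) \left(29338 - 14781\right) = \left(-205 + 72 \left(49 + 109\right)\right) \left(29338 - 14781\right) = \left(-205 + 72 \cdot 158\right) 14557 = \left(-205 + 11376\right) 14557 = 11171 \cdot 14557 = 162616247$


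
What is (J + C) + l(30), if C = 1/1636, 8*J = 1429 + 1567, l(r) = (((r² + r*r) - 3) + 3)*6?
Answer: 18281483/1636 ≈ 11175.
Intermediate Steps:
l(r) = 12*r² (l(r) = (((r² + r²) - 3) + 3)*6 = ((2*r² - 3) + 3)*6 = ((-3 + 2*r²) + 3)*6 = (2*r²)*6 = 12*r²)
J = 749/2 (J = (1429 + 1567)/8 = (⅛)*2996 = 749/2 ≈ 374.50)
C = 1/1636 ≈ 0.00061125
(J + C) + l(30) = (749/2 + 1/1636) + 12*30² = 612683/1636 + 12*900 = 612683/1636 + 10800 = 18281483/1636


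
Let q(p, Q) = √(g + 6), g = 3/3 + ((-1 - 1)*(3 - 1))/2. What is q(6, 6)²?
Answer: 5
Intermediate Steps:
g = -1 (g = 3*(⅓) - 2*2*(½) = 1 - 4*½ = 1 - 2 = -1)
q(p, Q) = √5 (q(p, Q) = √(-1 + 6) = √5)
q(6, 6)² = (√5)² = 5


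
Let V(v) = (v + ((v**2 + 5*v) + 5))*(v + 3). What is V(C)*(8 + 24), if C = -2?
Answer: -96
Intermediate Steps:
V(v) = (3 + v)*(5 + v**2 + 6*v) (V(v) = (v + (5 + v**2 + 5*v))*(3 + v) = (5 + v**2 + 6*v)*(3 + v) = (3 + v)*(5 + v**2 + 6*v))
V(C)*(8 + 24) = (15 + (-2)**3 + 9*(-2)**2 + 23*(-2))*(8 + 24) = (15 - 8 + 9*4 - 46)*32 = (15 - 8 + 36 - 46)*32 = -3*32 = -96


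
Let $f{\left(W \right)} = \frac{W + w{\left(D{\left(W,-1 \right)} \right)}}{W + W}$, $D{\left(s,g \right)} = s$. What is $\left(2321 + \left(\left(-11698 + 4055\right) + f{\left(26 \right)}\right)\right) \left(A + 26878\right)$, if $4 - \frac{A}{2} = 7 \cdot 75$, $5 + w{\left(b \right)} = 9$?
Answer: $- \frac{1787295726}{13} \approx -1.3748 \cdot 10^{8}$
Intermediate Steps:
$w{\left(b \right)} = 4$ ($w{\left(b \right)} = -5 + 9 = 4$)
$A = -1042$ ($A = 8 - 2 \cdot 7 \cdot 75 = 8 - 1050 = -1042$)
$f{\left(W \right)} = \frac{4 + W}{2 W}$ ($f{\left(W \right)} = \frac{W + 4}{W + W} = \frac{4 + W}{2 W}$)
$\left(2321 + \left(\left(-11698 + 4055\right) + f{\left(26 \right)}\right)\right) \left(A + 26878\right) = \left(2321 + \left(\left(-11698 + 4055\right) + \frac{4 + 26}{2 \cdot 26}\right)\right) \left(-1042 + 26878\right) = \left(2321 - \left(7643 - \frac{15}{26}\right)\right) 25836 = \left(2321 + \left(-7643 + \frac{15}{26}\right)\right) 25836 = \left(2321 - \frac{198703}{26}\right) 25836 = \left(- \frac{138357}{26}\right) 25836 = - \frac{1787295726}{13}$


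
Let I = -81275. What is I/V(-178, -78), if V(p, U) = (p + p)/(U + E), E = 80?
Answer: 81275/178 ≈ 456.60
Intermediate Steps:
V(p, U) = 2*p/(80 + U) (V(p, U) = (p + p)/(U + 80) = (2*p)/(80 + U) = 2*p/(80 + U))
I/V(-178, -78) = -81275/(2*(-178)/(80 - 78)) = -81275/(2*(-178)/2) = -81275/(2*(-178)*(½)) = -81275/(-178) = -81275*(-1/178) = 81275/178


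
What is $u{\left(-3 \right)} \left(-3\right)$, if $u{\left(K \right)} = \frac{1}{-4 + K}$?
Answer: $\frac{3}{7} \approx 0.42857$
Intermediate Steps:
$u{\left(-3 \right)} \left(-3\right) = \frac{1}{-4 - 3} \left(-3\right) = \frac{1}{-7} \left(-3\right) = \left(- \frac{1}{7}\right) \left(-3\right) = \frac{3}{7}$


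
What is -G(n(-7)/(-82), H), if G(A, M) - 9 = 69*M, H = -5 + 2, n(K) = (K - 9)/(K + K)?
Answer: 198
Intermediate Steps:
n(K) = (-9 + K)/(2*K) (n(K) = (-9 + K)/((2*K)) = (-9 + K)*(1/(2*K)) = (-9 + K)/(2*K))
H = -3
G(A, M) = 9 + 69*M
-G(n(-7)/(-82), H) = -(9 + 69*(-3)) = -(9 - 207) = -1*(-198) = 198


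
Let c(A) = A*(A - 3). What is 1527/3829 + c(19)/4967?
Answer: 8748625/19018643 ≈ 0.46000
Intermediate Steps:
c(A) = A*(-3 + A)
1527/3829 + c(19)/4967 = 1527/3829 + (19*(-3 + 19))/4967 = 1527*(1/3829) + (19*16)*(1/4967) = 1527/3829 + 304*(1/4967) = 1527/3829 + 304/4967 = 8748625/19018643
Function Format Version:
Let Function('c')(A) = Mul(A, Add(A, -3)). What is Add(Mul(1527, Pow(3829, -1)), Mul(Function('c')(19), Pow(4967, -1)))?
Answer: Rational(8748625, 19018643) ≈ 0.46000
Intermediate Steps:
Function('c')(A) = Mul(A, Add(-3, A))
Add(Mul(1527, Pow(3829, -1)), Mul(Function('c')(19), Pow(4967, -1))) = Add(Mul(1527, Pow(3829, -1)), Mul(Mul(19, Add(-3, 19)), Pow(4967, -1))) = Add(Mul(1527, Rational(1, 3829)), Mul(Mul(19, 16), Rational(1, 4967))) = Add(Rational(1527, 3829), Mul(304, Rational(1, 4967))) = Add(Rational(1527, 3829), Rational(304, 4967)) = Rational(8748625, 19018643)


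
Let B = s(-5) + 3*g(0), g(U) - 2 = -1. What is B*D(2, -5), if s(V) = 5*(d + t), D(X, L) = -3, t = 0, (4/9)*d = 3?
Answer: -441/4 ≈ -110.25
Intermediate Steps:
d = 27/4 (d = (9/4)*3 = 27/4 ≈ 6.7500)
g(U) = 1 (g(U) = 2 - 1 = 1)
s(V) = 135/4 (s(V) = 5*(27/4 + 0) = 5*(27/4) = 135/4)
B = 147/4 (B = 135/4 + 3*1 = 135/4 + 3 = 147/4 ≈ 36.750)
B*D(2, -5) = (147/4)*(-3) = -441/4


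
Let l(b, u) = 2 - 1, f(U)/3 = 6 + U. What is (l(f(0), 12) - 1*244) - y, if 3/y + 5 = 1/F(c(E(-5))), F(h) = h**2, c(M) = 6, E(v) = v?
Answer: -43389/179 ≈ -242.40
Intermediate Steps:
f(U) = 18 + 3*U (f(U) = 3*(6 + U) = 18 + 3*U)
l(b, u) = 1
y = -108/179 (y = 3/(-5 + 1/(6**2)) = 3/(-5 + 1/36) = 3/(-179/36) = 3*(-36/179) = -108/179 ≈ -0.60335)
(l(f(0), 12) - 1*244) - y = (1 - 1*244) - 1*(-108/179) = (1 - 244) + 108/179 = -243 + 108/179 = -43389/179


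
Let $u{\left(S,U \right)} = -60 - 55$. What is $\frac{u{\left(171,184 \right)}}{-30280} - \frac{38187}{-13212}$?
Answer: $\frac{6432343}{2222552} \approx 2.8941$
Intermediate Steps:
$u{\left(S,U \right)} = -115$ ($u{\left(S,U \right)} = -60 - 55 = -115$)
$\frac{u{\left(171,184 \right)}}{-30280} - \frac{38187}{-13212} = - \frac{115}{-30280} - \frac{38187}{-13212} = \left(-115\right) \left(- \frac{1}{30280}\right) - - \frac{4243}{1468} = \frac{23}{6056} + \frac{4243}{1468} = \frac{6432343}{2222552}$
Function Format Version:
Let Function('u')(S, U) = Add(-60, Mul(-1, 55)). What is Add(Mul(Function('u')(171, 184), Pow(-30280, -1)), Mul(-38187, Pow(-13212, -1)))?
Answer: Rational(6432343, 2222552) ≈ 2.8941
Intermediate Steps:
Function('u')(S, U) = -115 (Function('u')(S, U) = Add(-60, -55) = -115)
Add(Mul(Function('u')(171, 184), Pow(-30280, -1)), Mul(-38187, Pow(-13212, -1))) = Add(Mul(-115, Pow(-30280, -1)), Mul(-38187, Pow(-13212, -1))) = Add(Mul(-115, Rational(-1, 30280)), Mul(-38187, Rational(-1, 13212))) = Add(Rational(23, 6056), Rational(4243, 1468)) = Rational(6432343, 2222552)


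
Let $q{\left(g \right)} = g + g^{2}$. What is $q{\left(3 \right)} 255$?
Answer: $3060$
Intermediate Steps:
$q{\left(3 \right)} 255 = 3 \left(1 + 3\right) 255 = 3 \cdot 4 \cdot 255 = 12 \cdot 255 = 3060$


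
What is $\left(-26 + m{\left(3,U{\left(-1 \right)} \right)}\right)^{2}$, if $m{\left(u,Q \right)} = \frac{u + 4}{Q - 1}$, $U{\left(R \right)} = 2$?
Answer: $361$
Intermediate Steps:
$m{\left(u,Q \right)} = \frac{4 + u}{-1 + Q}$
$\left(-26 + m{\left(3,U{\left(-1 \right)} \right)}\right)^{2} = \left(-26 + \frac{4 + 3}{-1 + 2}\right)^{2} = \left(-26 + 1^{-1} \cdot 7\right)^{2} = \left(-26 + 1 \cdot 7\right)^{2} = \left(-26 + 7\right)^{2} = \left(-19\right)^{2} = 361$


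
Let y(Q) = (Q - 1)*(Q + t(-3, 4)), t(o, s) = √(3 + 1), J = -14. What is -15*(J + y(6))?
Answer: -390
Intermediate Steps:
t(o, s) = 2 (t(o, s) = √4 = 2)
y(Q) = (-1 + Q)*(2 + Q) (y(Q) = (Q - 1)*(Q + 2) = (-1 + Q)*(2 + Q))
-15*(J + y(6)) = -15*(-14 + (-2 + 6 + 6²)) = -15*(-14 + (-2 + 6 + 36)) = -15*(-14 + 40) = -15*26 = -390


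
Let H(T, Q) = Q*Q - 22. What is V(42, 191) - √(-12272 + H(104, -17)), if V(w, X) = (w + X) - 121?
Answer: 112 - 49*I*√5 ≈ 112.0 - 109.57*I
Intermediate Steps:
H(T, Q) = -22 + Q² (H(T, Q) = Q² - 22 = -22 + Q²)
V(w, X) = -121 + X + w (V(w, X) = (X + w) - 121 = -121 + X + w)
V(42, 191) - √(-12272 + H(104, -17)) = (-121 + 191 + 42) - √(-12272 + (-22 + (-17)²)) = 112 - √(-12272 + (-22 + 289)) = 112 - √(-12272 + 267) = 112 - √(-12005) = 112 - 49*I*√5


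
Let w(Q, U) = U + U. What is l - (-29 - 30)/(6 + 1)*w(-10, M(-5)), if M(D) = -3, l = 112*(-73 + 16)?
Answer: -45042/7 ≈ -6434.6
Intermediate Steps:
l = -6384 (l = 112*(-57) = -6384)
w(Q, U) = 2*U
l - (-29 - 30)/(6 + 1)*w(-10, M(-5)) = -6384 - (-29 - 30)/(6 + 1)*2*(-3) = -6384 - (-59/7)*(-6) = -6384 - (-59*⅐)*(-6) = -6384 - (-59)*(-6)/7 = -6384 - 1*354/7 = -6384 - 354/7 = -45042/7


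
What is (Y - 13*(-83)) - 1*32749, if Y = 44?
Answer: -31626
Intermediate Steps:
(Y - 13*(-83)) - 1*32749 = (44 - 13*(-83)) - 1*32749 = (44 + 1079) - 32749 = 1123 - 32749 = -31626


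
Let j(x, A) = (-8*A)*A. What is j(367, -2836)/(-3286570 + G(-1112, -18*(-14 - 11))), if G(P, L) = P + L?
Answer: 1005362/51363 ≈ 19.574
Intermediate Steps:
G(P, L) = L + P
j(x, A) = -8*A²
j(367, -2836)/(-3286570 + G(-1112, -18*(-14 - 11))) = (-8*(-2836)²)/(-3286570 + (-18*(-14 - 11) - 1112)) = (-8*8042896)/(-3286570 + (-18*(-25) - 1112)) = -64343168/(-3286570 + (450 - 1112)) = -64343168/(-3286570 - 662) = -64343168/(-3287232) = -64343168*(-1/3287232) = 1005362/51363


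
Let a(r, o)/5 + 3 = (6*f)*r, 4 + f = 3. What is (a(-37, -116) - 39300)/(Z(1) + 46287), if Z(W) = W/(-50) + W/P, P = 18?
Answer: -8596125/10414583 ≈ -0.82539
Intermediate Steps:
f = -1 (f = -4 + 3 = -1)
Z(W) = 8*W/225 (Z(W) = W/(-50) + W/18 = W*(-1/50) + W*(1/18) = -W/50 + W/18 = 8*W/225)
a(r, o) = -15 - 30*r (a(r, o) = -15 + 5*((6*(-1))*r) = -15 + 5*(-6*r) = -15 - 30*r)
(a(-37, -116) - 39300)/(Z(1) + 46287) = ((-15 - 30*(-37)) - 39300)/((8/225)*1 + 46287) = ((-15 + 1110) - 39300)/(8/225 + 46287) = (1095 - 39300)/(10414583/225) = -38205*225/10414583 = -8596125/10414583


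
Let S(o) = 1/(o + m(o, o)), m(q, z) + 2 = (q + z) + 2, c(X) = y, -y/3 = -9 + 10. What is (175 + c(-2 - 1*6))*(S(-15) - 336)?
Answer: -2600812/45 ≈ -57796.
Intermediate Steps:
y = -3 (y = -3*(-9 + 10) = -3*1 = -3)
c(X) = -3
m(q, z) = q + z (m(q, z) = -2 + ((q + z) + 2) = -2 + (2 + q + z) = q + z)
S(o) = 1/(3*o) (S(o) = 1/(o + (o + o)) = 1/(o + 2*o) = 1/(3*o))
(175 + c(-2 - 1*6))*(S(-15) - 336) = (175 - 3)*((1/3)/(-15) - 336) = 172*((1/3)*(-1/15) - 336) = 172*(-1/45 - 336) = 172*(-15121/45) = -2600812/45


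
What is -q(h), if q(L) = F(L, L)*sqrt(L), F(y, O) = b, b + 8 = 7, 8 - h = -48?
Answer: 2*sqrt(14) ≈ 7.4833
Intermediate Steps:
h = 56 (h = 8 - 1*(-48) = 8 + 48 = 56)
b = -1 (b = -8 + 7 = -1)
F(y, O) = -1
q(L) = -sqrt(L)
-q(h) = -(-1)*sqrt(56) = -(-1)*2*sqrt(14) = -(-2)*sqrt(14) = 2*sqrt(14)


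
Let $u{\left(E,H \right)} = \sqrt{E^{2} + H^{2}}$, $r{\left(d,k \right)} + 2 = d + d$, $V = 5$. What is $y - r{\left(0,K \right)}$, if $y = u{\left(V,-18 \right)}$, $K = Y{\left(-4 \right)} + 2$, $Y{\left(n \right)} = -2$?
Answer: $2 + \sqrt{349} \approx 20.682$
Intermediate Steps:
$K = 0$ ($K = -2 + 2 = 0$)
$r{\left(d,k \right)} = -2 + 2 d$ ($r{\left(d,k \right)} = -2 + \left(d + d\right) = -2 + 2 d$)
$y = \sqrt{349}$ ($y = \sqrt{5^{2} + \left(-18\right)^{2}} = \sqrt{25 + 324} = \sqrt{349} \approx 18.682$)
$y - r{\left(0,K \right)} = \sqrt{349} - \left(-2 + 2 \cdot 0\right) = \sqrt{349} - \left(-2 + 0\right) = \sqrt{349} - -2 = \sqrt{349} + 2 = 2 + \sqrt{349}$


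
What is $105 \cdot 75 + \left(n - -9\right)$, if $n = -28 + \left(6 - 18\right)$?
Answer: $7844$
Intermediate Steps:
$n = -40$ ($n = -28 - 12 = -40$)
$105 \cdot 75 + \left(n - -9\right) = 105 \cdot 75 - 31 = 7875 + \left(-40 + 9\right) = 7875 - 31 = 7844$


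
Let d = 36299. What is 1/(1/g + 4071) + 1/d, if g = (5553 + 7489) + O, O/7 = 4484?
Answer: 1793639101/6565564600769 ≈ 0.00027319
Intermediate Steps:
O = 31388 (O = 7*4484 = 31388)
g = 44430 (g = (5553 + 7489) + 31388 = 13042 + 31388 = 44430)
1/(1/g + 4071) + 1/d = 1/(1/44430 + 4071) + 1/36299 = 1/(180874531/44430) + 1/36299 = 44430/180874531 + 1/36299 = 1793639101/6565564600769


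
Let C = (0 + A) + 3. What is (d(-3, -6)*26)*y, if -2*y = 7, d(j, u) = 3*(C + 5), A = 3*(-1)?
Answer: -1365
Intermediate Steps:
A = -3
C = 0 (C = (0 - 3) + 3 = -3 + 3 = 0)
d(j, u) = 15 (d(j, u) = 3*(0 + 5) = 3*5 = 15)
y = -7/2 (y = -1/2*7 = -7/2 ≈ -3.5000)
(d(-3, -6)*26)*y = (15*26)*(-7/2) = 390*(-7/2) = -1365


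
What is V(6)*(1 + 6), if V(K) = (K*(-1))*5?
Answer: -210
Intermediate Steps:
V(K) = -5*K (V(K) = -K*5 = -5*K)
V(6)*(1 + 6) = (-5*6)*(1 + 6) = -30*7 = -210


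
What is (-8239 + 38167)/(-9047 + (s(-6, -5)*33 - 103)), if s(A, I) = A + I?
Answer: -9976/3171 ≈ -3.1460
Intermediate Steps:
(-8239 + 38167)/(-9047 + (s(-6, -5)*33 - 103)) = (-8239 + 38167)/(-9047 + ((-6 - 5)*33 - 103)) = 29928/(-9047 + (-11*33 - 103)) = 29928/(-9047 + (-363 - 103)) = 29928/(-9047 - 466) = 29928/(-9513) = 29928*(-1/9513) = -9976/3171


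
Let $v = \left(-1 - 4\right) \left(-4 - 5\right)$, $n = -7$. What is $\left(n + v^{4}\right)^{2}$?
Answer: $16815067981924$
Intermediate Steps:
$v = 45$ ($v = \left(-5\right) \left(-9\right) = 45$)
$\left(n + v^{4}\right)^{2} = \left(-7 + 45^{4}\right)^{2} = \left(-7 + 4100625\right)^{2} = 4100618^{2} = 16815067981924$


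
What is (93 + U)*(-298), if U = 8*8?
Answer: -46786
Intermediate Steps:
U = 64
(93 + U)*(-298) = (93 + 64)*(-298) = 157*(-298) = -46786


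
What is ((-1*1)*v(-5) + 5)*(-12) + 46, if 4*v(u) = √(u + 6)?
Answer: -11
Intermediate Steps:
v(u) = √(6 + u)/4 (v(u) = √(u + 6)/4 = √(6 + u)/4)
((-1*1)*v(-5) + 5)*(-12) + 46 = ((-1*1)*(√(6 - 5)/4) + 5)*(-12) + 46 = (-√1/4 + 5)*(-12) + 46 = (-1/4 + 5)*(-12) + 46 = (-1*¼ + 5)*(-12) + 46 = (-¼ + 5)*(-12) + 46 = (19/4)*(-12) + 46 = -57 + 46 = -11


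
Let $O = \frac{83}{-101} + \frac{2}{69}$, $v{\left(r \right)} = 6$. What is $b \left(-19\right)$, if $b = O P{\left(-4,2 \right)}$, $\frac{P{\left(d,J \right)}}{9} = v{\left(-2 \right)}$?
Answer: $\frac{1889550}{2323} \approx 813.41$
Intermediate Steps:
$P{\left(d,J \right)} = 54$ ($P{\left(d,J \right)} = 9 \cdot 6 = 54$)
$O = - \frac{5525}{6969}$ ($O = 83 \left(- \frac{1}{101}\right) + 2 \cdot \frac{1}{69} = - \frac{83}{101} + \frac{2}{69} = - \frac{5525}{6969} \approx -0.7928$)
$b = - \frac{99450}{2323}$ ($b = \left(- \frac{5525}{6969}\right) 54 = - \frac{99450}{2323} \approx -42.811$)
$b \left(-19\right) = \left(- \frac{99450}{2323}\right) \left(-19\right) = \frac{1889550}{2323}$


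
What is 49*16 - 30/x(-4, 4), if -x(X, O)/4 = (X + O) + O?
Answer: 6287/8 ≈ 785.88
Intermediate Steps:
x(X, O) = -8*O - 4*X (x(X, O) = -4*((X + O) + O) = -4*((O + X) + O) = -4*(X + 2*O) = -8*O - 4*X)
49*16 - 30/x(-4, 4) = 49*16 - 30/(-8*4 - 4*(-4)) = 784 - 30/(-32 + 16) = 784 - 30/(-16) = 784 - 30*(-1/16) = 784 + 15/8 = 6287/8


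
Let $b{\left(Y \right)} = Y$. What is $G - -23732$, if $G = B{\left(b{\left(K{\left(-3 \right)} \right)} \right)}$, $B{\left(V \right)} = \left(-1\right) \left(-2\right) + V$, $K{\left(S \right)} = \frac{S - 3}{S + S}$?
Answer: $23735$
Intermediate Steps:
$K{\left(S \right)} = \frac{-3 + S}{2 S}$
$B{\left(V \right)} = 2 + V$
$G = 3$ ($G = 2 + \frac{-3 - 3}{2 \left(-3\right)} = 2 + \frac{1}{2} \left(- \frac{1}{3}\right) \left(-6\right) = 2 + 1 = 3$)
$G - -23732 = 3 - -23732 = 3 + 23732 = 23735$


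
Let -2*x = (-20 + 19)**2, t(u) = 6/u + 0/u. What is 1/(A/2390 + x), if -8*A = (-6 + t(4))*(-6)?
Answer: -19120/9587 ≈ -1.9944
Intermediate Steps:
t(u) = 6/u (t(u) = 6/u + 0 = 6/u)
A = -27/8 (A = -(-6 + 6/4)*(-6)/8 = -(-6 + 6*(1/4))*(-6)/8 = -(-6 + 3/2)*(-6)/8 = -(-9)*(-6)/16 = -1/8*27 = -27/8 ≈ -3.3750)
x = -1/2 (x = -(-20 + 19)**2/2 = -1/2*(-1)**2 = -1/2*1 = -1/2 ≈ -0.50000)
1/(A/2390 + x) = 1/(-27/8/2390 - 1/2) = 1/(-27/8*1/2390 - 1/2) = 1/(-27/19120 - 1/2) = 1/(-9587/19120) = -19120/9587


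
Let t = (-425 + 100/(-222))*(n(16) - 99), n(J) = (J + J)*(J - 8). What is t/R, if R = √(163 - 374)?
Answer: 7414325*I*√211/23421 ≈ 4598.4*I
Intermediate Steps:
n(J) = 2*J*(-8 + J) (n(J) = (2*J)*(-8 + J) = 2*J*(-8 + J))
t = -7414325/111 (t = (-425 + 100/(-222))*(2*16*(-8 + 16) - 99) = (-425 + 100*(-1/222))*(2*16*8 - 99) = (-425 - 50/111)*(256 - 99) = -47225/111*157 = -7414325/111 ≈ -66796.)
R = I*√211 (R = √(-211) = I*√211 ≈ 14.526*I)
t/R = -7414325*(-I*√211/211)/111 = -(-7414325)*I*√211/23421 = 7414325*I*√211/23421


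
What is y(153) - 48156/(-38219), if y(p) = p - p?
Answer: 48156/38219 ≈ 1.2600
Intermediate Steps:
y(p) = 0
y(153) - 48156/(-38219) = 0 - 48156/(-38219) = 0 - 48156*(-1)/38219 = 0 - 1*(-48156/38219) = 0 + 48156/38219 = 48156/38219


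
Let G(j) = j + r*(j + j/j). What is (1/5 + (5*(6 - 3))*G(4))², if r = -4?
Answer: 1437601/25 ≈ 57504.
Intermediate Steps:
G(j) = -4 - 3*j (G(j) = j - 4*(j + j/j) = j - 4*(j + 1) = j - 4*(1 + j) = j + (-4 - 4*j) = -4 - 3*j)
(1/5 + (5*(6 - 3))*G(4))² = (1/5 + (5*(6 - 3))*(-4 - 3*4))² = (⅕ + (5*3)*(-4 - 12))² = (⅕ + 15*(-16))² = (⅕ - 240)² = (-1199/5)² = 1437601/25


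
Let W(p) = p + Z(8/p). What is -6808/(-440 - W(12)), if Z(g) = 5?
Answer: 6808/457 ≈ 14.897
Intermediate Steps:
W(p) = 5 + p (W(p) = p + 5 = 5 + p)
-6808/(-440 - W(12)) = -6808/(-440 - (5 + 12)) = -6808/(-440 - 1*17) = -6808/(-440 - 17) = -6808/(-457) = -6808*(-1/457) = 6808/457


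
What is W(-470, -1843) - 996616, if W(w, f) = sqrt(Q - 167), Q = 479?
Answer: -996616 + 2*sqrt(78) ≈ -9.9660e+5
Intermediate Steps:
W(w, f) = 2*sqrt(78) (W(w, f) = sqrt(479 - 167) = sqrt(312) = 2*sqrt(78))
W(-470, -1843) - 996616 = 2*sqrt(78) - 996616 = -996616 + 2*sqrt(78)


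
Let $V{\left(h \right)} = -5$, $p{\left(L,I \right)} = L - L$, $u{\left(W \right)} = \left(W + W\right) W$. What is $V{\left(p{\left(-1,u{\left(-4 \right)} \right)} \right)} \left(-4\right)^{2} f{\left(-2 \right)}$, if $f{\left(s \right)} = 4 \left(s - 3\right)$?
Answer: $1600$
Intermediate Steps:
$u{\left(W \right)} = 2 W^{2}$ ($u{\left(W \right)} = 2 W W = 2 W^{2}$)
$p{\left(L,I \right)} = 0$
$f{\left(s \right)} = -12 + 4 s$ ($f{\left(s \right)} = 4 \left(-3 + s\right) = -12 + 4 s$)
$V{\left(p{\left(-1,u{\left(-4 \right)} \right)} \right)} \left(-4\right)^{2} f{\left(-2 \right)} = - 5 \left(-4\right)^{2} \left(-12 + 4 \left(-2\right)\right) = \left(-5\right) 16 \left(-12 - 8\right) = \left(-80\right) \left(-20\right) = 1600$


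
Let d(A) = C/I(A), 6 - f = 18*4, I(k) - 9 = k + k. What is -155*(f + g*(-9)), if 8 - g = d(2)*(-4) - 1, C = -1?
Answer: 290625/13 ≈ 22356.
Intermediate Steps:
I(k) = 9 + 2*k (I(k) = 9 + (k + k) = 9 + 2*k)
f = -66 (f = 6 - 18*4 = 6 - 1*72 = 6 - 72 = -66)
d(A) = -1/(9 + 2*A)
g = 113/13 (g = 8 - (-1/(9 + 2*2)*(-4) - 1) = 8 - (-1/(9 + 4)*(-4) - 1) = 8 - (-1/13*(-4) - 1) = 8 - (4/13 - 1) = 8 - 1*(-9/13) = 8 + 9/13 = 113/13 ≈ 8.6923)
-155*(f + g*(-9)) = -155*(-66 + (113/13)*(-9)) = -155*(-66 - 1017/13) = -155*(-1875/13) = 290625/13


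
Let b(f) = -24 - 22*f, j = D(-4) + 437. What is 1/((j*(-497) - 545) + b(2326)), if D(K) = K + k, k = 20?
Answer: -1/276882 ≈ -3.6116e-6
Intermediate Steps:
D(K) = 20 + K (D(K) = K + 20 = 20 + K)
j = 453 (j = (20 - 4) + 437 = 16 + 437 = 453)
1/((j*(-497) - 545) + b(2326)) = 1/((453*(-497) - 545) + (-24 - 22*2326)) = 1/((-225141 - 545) + (-24 - 51172)) = 1/(-225686 - 51196) = 1/(-276882) = -1/276882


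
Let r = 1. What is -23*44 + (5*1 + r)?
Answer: -1006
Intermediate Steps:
-23*44 + (5*1 + r) = -23*44 + (5*1 + 1) = -1012 + (5 + 1) = -1012 + 6 = -1006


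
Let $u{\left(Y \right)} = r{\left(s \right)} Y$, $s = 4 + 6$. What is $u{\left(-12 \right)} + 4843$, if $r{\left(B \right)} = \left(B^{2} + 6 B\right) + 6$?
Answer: $2851$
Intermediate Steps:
$s = 10$
$r{\left(B \right)} = 6 + B^{2} + 6 B$
$u{\left(Y \right)} = 166 Y$ ($u{\left(Y \right)} = \left(6 + 10^{2} + 6 \cdot 10\right) Y = \left(6 + 100 + 60\right) Y = 166 Y$)
$u{\left(-12 \right)} + 4843 = 166 \left(-12\right) + 4843 = -1992 + 4843 = 2851$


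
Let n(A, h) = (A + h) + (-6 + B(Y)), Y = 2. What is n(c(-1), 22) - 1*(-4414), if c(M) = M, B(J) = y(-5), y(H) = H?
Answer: 4424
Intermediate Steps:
B(J) = -5
n(A, h) = -11 + A + h (n(A, h) = (A + h) + (-6 - 5) = (A + h) - 11 = -11 + A + h)
n(c(-1), 22) - 1*(-4414) = (-11 - 1 + 22) - 1*(-4414) = 10 + 4414 = 4424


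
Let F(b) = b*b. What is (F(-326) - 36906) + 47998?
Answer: 117368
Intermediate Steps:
F(b) = b²
(F(-326) - 36906) + 47998 = ((-326)² - 36906) + 47998 = (106276 - 36906) + 47998 = 69370 + 47998 = 117368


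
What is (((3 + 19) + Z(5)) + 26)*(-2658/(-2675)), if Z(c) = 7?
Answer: 29238/535 ≈ 54.650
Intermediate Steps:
(((3 + 19) + Z(5)) + 26)*(-2658/(-2675)) = (((3 + 19) + 7) + 26)*(-2658/(-2675)) = ((22 + 7) + 26)*(-2658*(-1/2675)) = (29 + 26)*(2658/2675) = 55*(2658/2675) = 29238/535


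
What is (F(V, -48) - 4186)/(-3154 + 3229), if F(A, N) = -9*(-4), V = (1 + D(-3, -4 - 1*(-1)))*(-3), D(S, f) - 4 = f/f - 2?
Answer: -166/3 ≈ -55.333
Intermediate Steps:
D(S, f) = 3 (D(S, f) = 4 + (f/f - 2) = 4 + (1 - 2) = 4 - 1 = 3)
V = -12 (V = (1 + 3)*(-3) = 4*(-3) = -12)
F(A, N) = 36
(F(V, -48) - 4186)/(-3154 + 3229) = (36 - 4186)/(-3154 + 3229) = -4150/75 = -4150*1/75 = -166/3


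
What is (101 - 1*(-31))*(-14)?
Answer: -1848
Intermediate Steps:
(101 - 1*(-31))*(-14) = (101 + 31)*(-14) = 132*(-14) = -1848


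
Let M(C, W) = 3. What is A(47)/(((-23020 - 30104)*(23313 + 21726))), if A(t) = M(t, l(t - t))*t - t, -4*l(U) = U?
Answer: -47/1196325918 ≈ -3.9287e-8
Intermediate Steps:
l(U) = -U/4
A(t) = 2*t (A(t) = 3*t - t = 2*t)
A(47)/(((-23020 - 30104)*(23313 + 21726))) = (2*47)/(((-23020 - 30104)*(23313 + 21726))) = 94/((-53124*45039)) = 94/(-2392651836) = 94*(-1/2392651836) = -47/1196325918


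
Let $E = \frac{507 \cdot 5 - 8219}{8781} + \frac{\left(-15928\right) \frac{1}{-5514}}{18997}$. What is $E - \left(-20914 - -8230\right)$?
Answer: $\frac{176760776453908}{13936439253} \approx 12683.0$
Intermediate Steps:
$E = - \frac{9019031144}{13936439253}$ ($E = \left(2535 - 8219\right) \frac{1}{8781} + \left(-15928\right) \left(- \frac{1}{5514}\right) \frac{1}{18997} = \left(-5684\right) \frac{1}{8781} + \frac{7964}{2757} \cdot \frac{1}{18997} = - \frac{5684}{8781} + \frac{724}{4761339} = - \frac{9019031144}{13936439253} \approx -0.64715$)
$E - \left(-20914 - -8230\right) = - \frac{9019031144}{13936439253} - \left(-20914 - -8230\right) = - \frac{9019031144}{13936439253} - \left(-20914 + 8230\right) = - \frac{9019031144}{13936439253} - -12684 = - \frac{9019031144}{13936439253} + 12684 = \frac{176760776453908}{13936439253}$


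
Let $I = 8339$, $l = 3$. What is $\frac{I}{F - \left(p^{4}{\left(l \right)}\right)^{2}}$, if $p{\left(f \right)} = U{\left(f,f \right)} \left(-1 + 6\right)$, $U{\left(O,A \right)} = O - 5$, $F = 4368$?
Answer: $- \frac{8339}{99995632} \approx -8.3394 \cdot 10^{-5}$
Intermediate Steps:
$U{\left(O,A \right)} = -5 + O$
$p{\left(f \right)} = -25 + 5 f$ ($p{\left(f \right)} = \left(-5 + f\right) \left(-1 + 6\right) = \left(-5 + f\right) 5 = -25 + 5 f$)
$\frac{I}{F - \left(p^{4}{\left(l \right)}\right)^{2}} = \frac{8339}{4368 - \left(\left(-25 + 5 \cdot 3\right)^{4}\right)^{2}} = \frac{8339}{4368 - \left(\left(-25 + 15\right)^{4}\right)^{2}} = \frac{8339}{4368 - \left(\left(-10\right)^{4}\right)^{2}} = \frac{8339}{4368 - 10000^{2}} = \frac{8339}{4368 - 100000000} = \frac{8339}{-99995632} = 8339 \left(- \frac{1}{99995632}\right) = - \frac{8339}{99995632}$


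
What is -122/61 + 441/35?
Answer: 53/5 ≈ 10.600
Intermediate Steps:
-122/61 + 441/35 = -122*1/61 + 441*(1/35) = -2 + 63/5 = 53/5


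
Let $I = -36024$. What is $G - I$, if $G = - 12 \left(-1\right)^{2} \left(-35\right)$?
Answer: $36444$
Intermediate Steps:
$G = 420$ ($G = \left(-12\right) 1 \left(-35\right) = \left(-12\right) \left(-35\right) = 420$)
$G - I = 420 - -36024 = 420 + 36024 = 36444$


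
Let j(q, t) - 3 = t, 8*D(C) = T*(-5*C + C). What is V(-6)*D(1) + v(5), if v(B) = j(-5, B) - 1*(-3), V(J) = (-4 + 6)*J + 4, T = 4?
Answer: 27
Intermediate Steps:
D(C) = -2*C (D(C) = (4*(-5*C + C))/8 = (4*(-4*C))/8 = (-16*C)/8 = -2*C)
j(q, t) = 3 + t
V(J) = 4 + 2*J (V(J) = 2*J + 4 = 4 + 2*J)
v(B) = 6 + B (v(B) = (3 + B) - 1*(-3) = (3 + B) + 3 = 6 + B)
V(-6)*D(1) + v(5) = (4 + 2*(-6))*(-2*1) + (6 + 5) = (4 - 12)*(-2) + 11 = -8*(-2) + 11 = 16 + 11 = 27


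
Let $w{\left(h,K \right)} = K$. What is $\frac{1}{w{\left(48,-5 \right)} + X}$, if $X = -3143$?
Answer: $- \frac{1}{3148} \approx -0.00031766$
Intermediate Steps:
$\frac{1}{w{\left(48,-5 \right)} + X} = \frac{1}{-5 - 3143} = \frac{1}{-3148} = - \frac{1}{3148}$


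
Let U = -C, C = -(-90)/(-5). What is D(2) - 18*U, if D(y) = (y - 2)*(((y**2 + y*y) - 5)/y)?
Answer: -324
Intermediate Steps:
C = -18 (C = -(-90)*(-1)/5 = -3*6 = -18)
U = 18 (U = -1*(-18) = 18)
D(y) = (-5 + 2*y**2)*(-2 + y)/y (D(y) = (-2 + y)*(((y**2 + y**2) - 5)/y) = (-2 + y)*((2*y**2 - 5)/y) = (-2 + y)*((-5 + 2*y**2)/y) = (-5 + 2*y**2)*(-2 + y)/y)
D(2) - 18*U = (-5 - 4*2 + 2*2**2 + 10/2) - 18*18 = (-5 - 8 + 2*4 + 10*(1/2)) - 324 = (-5 - 8 + 8 + 5) - 324 = 0 - 324 = -324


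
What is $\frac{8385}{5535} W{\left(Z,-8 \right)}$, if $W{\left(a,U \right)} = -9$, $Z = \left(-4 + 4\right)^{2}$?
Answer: $- \frac{559}{41} \approx -13.634$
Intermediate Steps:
$Z = 0$ ($Z = 0^{2} = 0$)
$\frac{8385}{5535} W{\left(Z,-8 \right)} = \frac{8385}{5535} \left(-9\right) = 8385 \cdot \frac{1}{5535} \left(-9\right) = \frac{559}{369} \left(-9\right) = - \frac{559}{41}$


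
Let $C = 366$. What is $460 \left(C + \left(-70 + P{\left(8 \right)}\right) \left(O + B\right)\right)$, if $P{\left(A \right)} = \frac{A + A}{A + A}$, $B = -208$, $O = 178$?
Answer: $1120560$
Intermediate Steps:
$P{\left(A \right)} = 1$ ($P{\left(A \right)} = \frac{2 A}{2 A} = 2 A \frac{1}{2 A} = 1$)
$460 \left(C + \left(-70 + P{\left(8 \right)}\right) \left(O + B\right)\right) = 460 \left(366 + \left(-70 + 1\right) \left(178 - 208\right)\right) = 460 \left(366 - -2070\right) = 460 \left(366 + 2070\right) = 460 \cdot 2436 = 1120560$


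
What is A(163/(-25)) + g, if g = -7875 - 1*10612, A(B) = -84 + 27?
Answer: -18544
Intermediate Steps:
A(B) = -57
g = -18487 (g = -7875 - 10612 = -18487)
A(163/(-25)) + g = -57 - 18487 = -18544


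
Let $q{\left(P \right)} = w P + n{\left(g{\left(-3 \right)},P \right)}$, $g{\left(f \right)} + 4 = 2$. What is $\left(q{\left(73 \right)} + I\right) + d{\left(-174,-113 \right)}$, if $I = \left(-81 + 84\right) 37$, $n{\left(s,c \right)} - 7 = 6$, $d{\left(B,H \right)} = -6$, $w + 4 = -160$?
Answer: $-11854$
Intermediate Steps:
$w = -164$ ($w = -4 - 160 = -164$)
$g{\left(f \right)} = -2$ ($g{\left(f \right)} = -4 + 2 = -2$)
$n{\left(s,c \right)} = 13$ ($n{\left(s,c \right)} = 7 + 6 = 13$)
$I = 111$ ($I = 3 \cdot 37 = 111$)
$q{\left(P \right)} = 13 - 164 P$ ($q{\left(P \right)} = - 164 P + 13 = 13 - 164 P$)
$\left(q{\left(73 \right)} + I\right) + d{\left(-174,-113 \right)} = \left(\left(13 - 11972\right) + 111\right) - 6 = \left(-11959 + 111\right) - 6 = -11848 - 6 = -11854$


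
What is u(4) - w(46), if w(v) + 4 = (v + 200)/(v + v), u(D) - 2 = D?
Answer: 337/46 ≈ 7.3261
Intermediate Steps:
u(D) = 2 + D
w(v) = -4 + (200 + v)/(2*v) (w(v) = -4 + (v + 200)/(v + v) = -4 + (200 + v)/((2*v)) = -4 + (200 + v)*(1/(2*v)) = -4 + (200 + v)/(2*v))
u(4) - w(46) = (2 + 4) - (-7/2 + 100/46) = 6 - (-7/2 + 100*(1/46)) = 6 - (-7/2 + 50/23) = 6 - 1*(-61/46) = 6 + 61/46 = 337/46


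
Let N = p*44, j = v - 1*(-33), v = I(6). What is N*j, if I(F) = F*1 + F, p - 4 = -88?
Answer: -166320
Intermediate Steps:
p = -84 (p = 4 - 88 = -84)
I(F) = 2*F (I(F) = F + F = 2*F)
v = 12 (v = 2*6 = 12)
j = 45 (j = 12 - 1*(-33) = 12 + 33 = 45)
N = -3696 (N = -84*44 = -3696)
N*j = -3696*45 = -166320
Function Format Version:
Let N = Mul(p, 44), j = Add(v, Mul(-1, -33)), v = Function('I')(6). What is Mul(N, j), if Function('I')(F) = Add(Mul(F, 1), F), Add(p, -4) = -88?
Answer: -166320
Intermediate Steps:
p = -84 (p = Add(4, -88) = -84)
Function('I')(F) = Mul(2, F) (Function('I')(F) = Add(F, F) = Mul(2, F))
v = 12 (v = Mul(2, 6) = 12)
j = 45 (j = Add(12, Mul(-1, -33)) = Add(12, 33) = 45)
N = -3696 (N = Mul(-84, 44) = -3696)
Mul(N, j) = Mul(-3696, 45) = -166320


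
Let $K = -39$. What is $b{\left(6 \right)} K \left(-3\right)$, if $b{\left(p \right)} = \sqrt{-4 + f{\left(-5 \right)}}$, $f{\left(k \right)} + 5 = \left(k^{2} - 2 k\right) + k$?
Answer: $117 \sqrt{21} \approx 536.16$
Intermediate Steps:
$f{\left(k \right)} = -5 + k^{2} - k$ ($f{\left(k \right)} = -5 + \left(\left(k^{2} - 2 k\right) + k\right) = -5 + \left(k^{2} - k\right) = -5 + k^{2} - k$)
$b{\left(p \right)} = \sqrt{21}$ ($b{\left(p \right)} = \sqrt{-4 - -25} = \sqrt{-4 + \left(-5 + 25 + 5\right)} = \sqrt{-4 + 25} = \sqrt{21}$)
$b{\left(6 \right)} K \left(-3\right) = \sqrt{21} \left(-39\right) \left(-3\right) = - 39 \sqrt{21} \left(-3\right) = 117 \sqrt{21}$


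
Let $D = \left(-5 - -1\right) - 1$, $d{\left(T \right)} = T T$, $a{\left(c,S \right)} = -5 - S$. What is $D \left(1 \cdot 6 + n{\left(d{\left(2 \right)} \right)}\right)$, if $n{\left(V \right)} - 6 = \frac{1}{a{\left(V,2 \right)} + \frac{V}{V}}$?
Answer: $- \frac{355}{6} \approx -59.167$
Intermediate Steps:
$d{\left(T \right)} = T^{2}$
$D = -5$ ($D = \left(-5 + 1\right) - 1 = -4 - 1 = -5$)
$n{\left(V \right)} = \frac{35}{6}$ ($n{\left(V \right)} = 6 + \frac{1}{\left(-5 - 2\right) + \frac{V}{V}} = 6 + \frac{1}{\left(-5 - 2\right) + 1} = 6 + \frac{1}{-7 + 1} = 6 + \frac{1}{-6} = 6 - \frac{1}{6} = \frac{35}{6}$)
$D \left(1 \cdot 6 + n{\left(d{\left(2 \right)} \right)}\right) = - 5 \left(1 \cdot 6 + \frac{35}{6}\right) = - 5 \left(6 + \frac{35}{6}\right) = \left(-5\right) \frac{71}{6} = - \frac{355}{6}$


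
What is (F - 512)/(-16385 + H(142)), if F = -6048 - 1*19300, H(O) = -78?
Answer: 25860/16463 ≈ 1.5708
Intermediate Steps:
F = -25348 (F = -6048 - 19300 = -25348)
(F - 512)/(-16385 + H(142)) = (-25348 - 512)/(-16385 - 78) = -25860/(-16463) = -25860*(-1/16463) = 25860/16463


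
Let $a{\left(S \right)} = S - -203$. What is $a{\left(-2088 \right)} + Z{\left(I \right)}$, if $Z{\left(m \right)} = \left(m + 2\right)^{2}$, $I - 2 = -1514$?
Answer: $2278215$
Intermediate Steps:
$I = -1512$ ($I = 2 - 1514 = -1512$)
$a{\left(S \right)} = 203 + S$ ($a{\left(S \right)} = S + 203 = 203 + S$)
$Z{\left(m \right)} = \left(2 + m\right)^{2}$
$a{\left(-2088 \right)} + Z{\left(I \right)} = \left(203 - 2088\right) + \left(2 - 1512\right)^{2} = -1885 + \left(-1510\right)^{2} = -1885 + 2280100 = 2278215$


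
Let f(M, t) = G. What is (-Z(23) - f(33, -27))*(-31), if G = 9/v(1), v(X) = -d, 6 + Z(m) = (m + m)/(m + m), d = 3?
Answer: -248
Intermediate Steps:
Z(m) = -5 (Z(m) = -6 + (m + m)/(m + m) = -6 + (2*m)/((2*m)) = -6 + (2*m)*(1/(2*m)) = -6 + 1 = -5)
v(X) = -3 (v(X) = -1*3 = -3)
G = -3 (G = 9/(-3) = 9*(-1/3) = -3)
f(M, t) = -3
(-Z(23) - f(33, -27))*(-31) = (-1*(-5) - 1*(-3))*(-31) = (5 + 3)*(-31) = 8*(-31) = -248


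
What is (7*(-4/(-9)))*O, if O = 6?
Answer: 56/3 ≈ 18.667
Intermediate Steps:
(7*(-4/(-9)))*O = (7*(-4/(-9)))*6 = (7*(-4*(-⅑)))*6 = (7*(4/9))*6 = (28/9)*6 = 56/3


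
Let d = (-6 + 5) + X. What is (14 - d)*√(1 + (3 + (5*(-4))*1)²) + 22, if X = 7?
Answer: 22 + 8*√290 ≈ 158.24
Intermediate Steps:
d = 6 (d = (-6 + 5) + 7 = -1 + 7 = 6)
(14 - d)*√(1 + (3 + (5*(-4))*1)²) + 22 = (14 - 1*6)*√(1 + (3 + (5*(-4))*1)²) + 22 = (14 - 6)*√(1 + (3 - 20*1)²) + 22 = 8*√(1 + (3 - 20)²) + 22 = 8*√(1 + (-17)²) + 22 = 8*√(1 + 289) + 22 = 8*√290 + 22 = 22 + 8*√290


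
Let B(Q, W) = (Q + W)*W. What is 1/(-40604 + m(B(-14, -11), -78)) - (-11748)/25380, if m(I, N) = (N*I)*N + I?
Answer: 177609436/383701185 ≈ 0.46288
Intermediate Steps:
B(Q, W) = W*(Q + W)
m(I, N) = I + I*N² (m(I, N) = (I*N)*N + I = I*N² + I = I + I*N²)
1/(-40604 + m(B(-14, -11), -78)) - (-11748)/25380 = 1/(-40604 + (-11*(-14 - 11))*(1 + (-78)²)) - (-11748)/25380 = 1/(-40604 + (-11*(-25))*(1 + 6084)) - (-11748)/25380 = 1/(-40604 + 275*6085) - 1*(-979/2115) = 1/(-40604 + 1673375) + 979/2115 = 1/1632771 + 979/2115 = 177609436/383701185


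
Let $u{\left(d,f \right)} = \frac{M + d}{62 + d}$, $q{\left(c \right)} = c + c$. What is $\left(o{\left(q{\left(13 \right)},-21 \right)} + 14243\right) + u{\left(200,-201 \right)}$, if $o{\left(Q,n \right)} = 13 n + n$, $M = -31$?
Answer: $\frac{3654807}{262} \approx 13950.0$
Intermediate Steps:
$q{\left(c \right)} = 2 c$
$o{\left(Q,n \right)} = 14 n$
$u{\left(d,f \right)} = \frac{-31 + d}{62 + d}$
$\left(o{\left(q{\left(13 \right)},-21 \right)} + 14243\right) + u{\left(200,-201 \right)} = \left(14 \left(-21\right) + 14243\right) + \frac{-31 + 200}{62 + 200} = \left(-294 + 14243\right) + \frac{1}{262} \cdot 169 = 13949 + \frac{1}{262} \cdot 169 = 13949 + \frac{169}{262} = \frac{3654807}{262}$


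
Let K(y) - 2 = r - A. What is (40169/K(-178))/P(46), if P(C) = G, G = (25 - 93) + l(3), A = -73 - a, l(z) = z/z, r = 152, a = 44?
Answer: -40169/18157 ≈ -2.2123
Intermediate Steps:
l(z) = 1
A = -117 (A = -73 - 1*44 = -73 - 44 = -117)
G = -67 (G = (25 - 93) + 1 = -68 + 1 = -67)
P(C) = -67
K(y) = 271 (K(y) = 2 + (152 - 1*(-117)) = 2 + (152 + 117) = 2 + 269 = 271)
(40169/K(-178))/P(46) = (40169/271)/(-67) = (40169*(1/271))*(-1/67) = (40169/271)*(-1/67) = -40169/18157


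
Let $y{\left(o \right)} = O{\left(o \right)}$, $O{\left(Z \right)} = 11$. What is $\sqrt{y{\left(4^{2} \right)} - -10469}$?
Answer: $4 \sqrt{655} \approx 102.37$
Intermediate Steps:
$y{\left(o \right)} = 11$
$\sqrt{y{\left(4^{2} \right)} - -10469} = \sqrt{11 - -10469} = \sqrt{11 + 10469} = \sqrt{10480} = 4 \sqrt{655}$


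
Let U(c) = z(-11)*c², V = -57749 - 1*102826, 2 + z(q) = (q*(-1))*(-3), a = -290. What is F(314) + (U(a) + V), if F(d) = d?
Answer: -3103761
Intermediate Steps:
z(q) = -2 + 3*q (z(q) = -2 + (q*(-1))*(-3) = -2 - q*(-3) = -2 + 3*q)
V = -160575 (V = -57749 - 102826 = -160575)
U(c) = -35*c² (U(c) = (-2 + 3*(-11))*c² = (-2 - 33)*c² = -35*c²)
F(314) + (U(a) + V) = 314 + (-35*(-290)² - 160575) = 314 + (-35*84100 - 160575) = 314 + (-2943500 - 160575) = 314 - 3104075 = -3103761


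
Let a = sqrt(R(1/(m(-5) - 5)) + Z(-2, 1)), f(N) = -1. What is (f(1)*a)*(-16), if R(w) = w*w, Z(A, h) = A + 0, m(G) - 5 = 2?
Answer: 8*I*sqrt(7) ≈ 21.166*I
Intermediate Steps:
m(G) = 7 (m(G) = 5 + 2 = 7)
Z(A, h) = A
R(w) = w**2
a = I*sqrt(7)/2 (a = sqrt((1/(7 - 5))**2 - 2) = sqrt((1/2)**2 - 2) = sqrt(1/4 - 2) = sqrt(-7/4) = I*sqrt(7)/2 ≈ 1.3229*I)
(f(1)*a)*(-16) = -I*sqrt(7)/2*(-16) = 8*I*sqrt(7)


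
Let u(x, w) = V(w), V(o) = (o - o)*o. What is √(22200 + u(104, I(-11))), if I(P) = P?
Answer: 10*√222 ≈ 149.00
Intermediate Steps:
V(o) = 0 (V(o) = 0*o = 0)
u(x, w) = 0
√(22200 + u(104, I(-11))) = √(22200 + 0) = √22200 = 10*√222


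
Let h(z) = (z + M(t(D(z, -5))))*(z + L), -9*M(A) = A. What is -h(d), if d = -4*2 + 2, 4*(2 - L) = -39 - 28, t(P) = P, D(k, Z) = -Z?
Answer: 1003/12 ≈ 83.583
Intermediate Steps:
M(A) = -A/9
L = 75/4 (L = 2 - (-39 - 28)/4 = 2 - ¼*(-67) = 2 + 67/4 = 75/4 ≈ 18.750)
d = -6 (d = -8 + 2 = -6)
h(z) = (-5/9 + z)*(75/4 + z) (h(z) = (z - (-1)*(-5)/9)*(z + 75/4) = (z - ⅑*5)*(75/4 + z) = (z - 5/9)*(75/4 + z) = (-5/9 + z)*(75/4 + z))
-h(d) = -(-125/12 + (-6)² + (655/36)*(-6)) = -(-125/12 + 36 - 655/6) = -1*(-1003/12) = 1003/12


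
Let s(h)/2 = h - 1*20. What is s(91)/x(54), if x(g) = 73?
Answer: 142/73 ≈ 1.9452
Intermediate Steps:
s(h) = -40 + 2*h (s(h) = 2*(h - 1*20) = 2*(h - 20) = 2*(-20 + h) = -40 + 2*h)
s(91)/x(54) = (-40 + 2*91)/73 = (-40 + 182)*(1/73) = 142*(1/73) = 142/73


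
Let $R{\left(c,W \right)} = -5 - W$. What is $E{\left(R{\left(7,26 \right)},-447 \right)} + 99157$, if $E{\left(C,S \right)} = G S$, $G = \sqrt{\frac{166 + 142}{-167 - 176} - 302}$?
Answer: $99157 - \frac{447 i \sqrt{14842}}{7} \approx 99157.0 - 7779.6 i$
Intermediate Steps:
$G = \frac{i \sqrt{14842}}{7}$ ($G = \sqrt{\frac{308}{-343} - 302} = \sqrt{308 \left(- \frac{1}{343}\right) - 302} = \sqrt{- \frac{44}{49} - 302} = \sqrt{- \frac{14842}{49}} = \frac{i \sqrt{14842}}{7} \approx 17.404 i$)
$E{\left(C,S \right)} = \frac{i S \sqrt{14842}}{7}$ ($E{\left(C,S \right)} = \frac{i \sqrt{14842}}{7} S = \frac{i S \sqrt{14842}}{7}$)
$E{\left(R{\left(7,26 \right)},-447 \right)} + 99157 = \frac{1}{7} i \left(-447\right) \sqrt{14842} + 99157 = - \frac{447 i \sqrt{14842}}{7} + 99157 = 99157 - \frac{447 i \sqrt{14842}}{7}$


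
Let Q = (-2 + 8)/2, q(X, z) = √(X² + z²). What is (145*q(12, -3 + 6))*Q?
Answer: 1305*√17 ≈ 5380.7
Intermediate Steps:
Q = 3 (Q = (½)*6 = 3)
(145*q(12, -3 + 6))*Q = (145*√(12² + (-3 + 6)²))*3 = (145*√(144 + 3²))*3 = (145*√(144 + 9))*3 = (145*√153)*3 = (145*(3*√17))*3 = (435*√17)*3 = 1305*√17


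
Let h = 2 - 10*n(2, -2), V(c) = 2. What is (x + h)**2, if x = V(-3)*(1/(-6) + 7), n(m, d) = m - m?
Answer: 2209/9 ≈ 245.44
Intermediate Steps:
n(m, d) = 0
x = 41/3 (x = 2*(1/(-6) + 7) = 2*(-1/6 + 7) = 2*(41/6) = 41/3 ≈ 13.667)
h = 2 (h = 2 - 10*0 = 2 - 1*0 = 2 + 0 = 2)
(x + h)**2 = (41/3 + 2)**2 = (47/3)**2 = 2209/9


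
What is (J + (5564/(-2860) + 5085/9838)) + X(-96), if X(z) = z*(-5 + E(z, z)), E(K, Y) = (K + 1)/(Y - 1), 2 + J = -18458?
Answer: -948703146327/52485730 ≈ -18075.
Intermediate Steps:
J = -18460 (J = -2 - 18458 = -18460)
E(K, Y) = (1 + K)/(-1 + Y)
X(z) = z*(-5 + (1 + z)/(-1 + z))
(J + (5564/(-2860) + 5085/9838)) + X(-96) = (-18460 + (5564/(-2860) + 5085/9838)) + 2*(-96)*(3 - 2*(-96))/(-1 - 96) = (-18460 + (5564*(-1/2860) + 5085*(1/9838))) + 2*(-96)*(3 + 192)/(-97) = (-18460 + (-107/55 + 5085/9838)) + 2*(-96)*(-1/97)*195 = (-18460 - 772991/541090) + 37440/97 = -9989294391/541090 + 37440/97 = -948703146327/52485730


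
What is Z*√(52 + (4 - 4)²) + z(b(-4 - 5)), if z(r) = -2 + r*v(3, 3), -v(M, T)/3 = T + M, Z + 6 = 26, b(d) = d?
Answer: 160 + 40*√13 ≈ 304.22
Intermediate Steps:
Z = 20 (Z = -6 + 26 = 20)
v(M, T) = -3*M - 3*T (v(M, T) = -3*(T + M) = -3*(M + T) = -3*M - 3*T)
z(r) = -2 - 18*r (z(r) = -2 + r*(-3*3 - 3*3) = -2 + r*(-9 - 9) = -2 + r*(-18) = -2 - 18*r)
Z*√(52 + (4 - 4)²) + z(b(-4 - 5)) = 20*√(52 + (4 - 4)²) + (-2 - 18*(-4 - 5)) = 20*√(52 + 0²) + (-2 - 18*(-9)) = 20*√(52 + 0) + (-2 + 162) = 20*√52 + 160 = 20*(2*√13) + 160 = 40*√13 + 160 = 160 + 40*√13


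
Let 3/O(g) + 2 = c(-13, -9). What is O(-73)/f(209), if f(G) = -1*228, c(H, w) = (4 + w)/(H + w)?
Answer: 11/1482 ≈ 0.0074224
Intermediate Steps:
c(H, w) = (4 + w)/(H + w)
O(g) = -22/13 (O(g) = 3/(-2 + (4 - 9)/(-13 - 9)) = 3/(-2 - 5/(-22)) = 3/(-2 - 1/22*(-5)) = 3/(-2 + 5/22) = 3/(-39/22) = 3*(-22/39) = -22/13)
f(G) = -228
O(-73)/f(209) = -22/13/(-228) = -22/13*(-1/228) = 11/1482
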